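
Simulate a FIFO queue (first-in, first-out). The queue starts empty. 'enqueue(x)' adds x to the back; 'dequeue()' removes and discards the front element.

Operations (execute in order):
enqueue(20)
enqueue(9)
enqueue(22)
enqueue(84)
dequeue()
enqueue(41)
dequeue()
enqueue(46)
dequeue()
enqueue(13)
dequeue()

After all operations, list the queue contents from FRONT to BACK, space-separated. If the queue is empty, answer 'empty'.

enqueue(20): [20]
enqueue(9): [20, 9]
enqueue(22): [20, 9, 22]
enqueue(84): [20, 9, 22, 84]
dequeue(): [9, 22, 84]
enqueue(41): [9, 22, 84, 41]
dequeue(): [22, 84, 41]
enqueue(46): [22, 84, 41, 46]
dequeue(): [84, 41, 46]
enqueue(13): [84, 41, 46, 13]
dequeue(): [41, 46, 13]

Answer: 41 46 13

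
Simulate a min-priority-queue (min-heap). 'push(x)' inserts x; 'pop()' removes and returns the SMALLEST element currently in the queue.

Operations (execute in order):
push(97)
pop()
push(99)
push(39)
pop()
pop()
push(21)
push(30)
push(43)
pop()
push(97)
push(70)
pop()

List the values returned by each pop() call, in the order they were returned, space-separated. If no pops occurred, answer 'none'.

Answer: 97 39 99 21 30

Derivation:
push(97): heap contents = [97]
pop() → 97: heap contents = []
push(99): heap contents = [99]
push(39): heap contents = [39, 99]
pop() → 39: heap contents = [99]
pop() → 99: heap contents = []
push(21): heap contents = [21]
push(30): heap contents = [21, 30]
push(43): heap contents = [21, 30, 43]
pop() → 21: heap contents = [30, 43]
push(97): heap contents = [30, 43, 97]
push(70): heap contents = [30, 43, 70, 97]
pop() → 30: heap contents = [43, 70, 97]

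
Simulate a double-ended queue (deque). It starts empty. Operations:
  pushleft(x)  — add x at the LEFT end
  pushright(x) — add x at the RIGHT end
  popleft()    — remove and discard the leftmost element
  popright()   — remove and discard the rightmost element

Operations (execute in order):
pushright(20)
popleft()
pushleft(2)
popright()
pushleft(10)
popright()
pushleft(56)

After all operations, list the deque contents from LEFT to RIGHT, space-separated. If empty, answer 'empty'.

Answer: 56

Derivation:
pushright(20): [20]
popleft(): []
pushleft(2): [2]
popright(): []
pushleft(10): [10]
popright(): []
pushleft(56): [56]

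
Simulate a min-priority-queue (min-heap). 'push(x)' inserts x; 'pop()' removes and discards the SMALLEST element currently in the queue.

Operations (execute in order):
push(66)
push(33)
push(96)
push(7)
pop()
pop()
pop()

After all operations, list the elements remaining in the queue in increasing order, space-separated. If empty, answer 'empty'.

Answer: 96

Derivation:
push(66): heap contents = [66]
push(33): heap contents = [33, 66]
push(96): heap contents = [33, 66, 96]
push(7): heap contents = [7, 33, 66, 96]
pop() → 7: heap contents = [33, 66, 96]
pop() → 33: heap contents = [66, 96]
pop() → 66: heap contents = [96]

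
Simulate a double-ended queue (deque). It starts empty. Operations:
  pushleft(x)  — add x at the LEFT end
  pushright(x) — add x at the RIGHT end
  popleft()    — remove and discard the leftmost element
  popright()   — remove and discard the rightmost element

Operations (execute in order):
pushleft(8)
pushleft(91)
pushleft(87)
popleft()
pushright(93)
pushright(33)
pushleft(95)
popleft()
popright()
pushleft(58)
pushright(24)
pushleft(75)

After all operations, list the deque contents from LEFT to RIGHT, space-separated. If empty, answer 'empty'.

pushleft(8): [8]
pushleft(91): [91, 8]
pushleft(87): [87, 91, 8]
popleft(): [91, 8]
pushright(93): [91, 8, 93]
pushright(33): [91, 8, 93, 33]
pushleft(95): [95, 91, 8, 93, 33]
popleft(): [91, 8, 93, 33]
popright(): [91, 8, 93]
pushleft(58): [58, 91, 8, 93]
pushright(24): [58, 91, 8, 93, 24]
pushleft(75): [75, 58, 91, 8, 93, 24]

Answer: 75 58 91 8 93 24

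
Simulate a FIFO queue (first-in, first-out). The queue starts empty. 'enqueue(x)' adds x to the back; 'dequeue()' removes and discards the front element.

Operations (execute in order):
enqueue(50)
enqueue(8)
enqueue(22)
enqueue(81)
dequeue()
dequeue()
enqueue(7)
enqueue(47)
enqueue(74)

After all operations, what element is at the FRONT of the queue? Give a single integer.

Answer: 22

Derivation:
enqueue(50): queue = [50]
enqueue(8): queue = [50, 8]
enqueue(22): queue = [50, 8, 22]
enqueue(81): queue = [50, 8, 22, 81]
dequeue(): queue = [8, 22, 81]
dequeue(): queue = [22, 81]
enqueue(7): queue = [22, 81, 7]
enqueue(47): queue = [22, 81, 7, 47]
enqueue(74): queue = [22, 81, 7, 47, 74]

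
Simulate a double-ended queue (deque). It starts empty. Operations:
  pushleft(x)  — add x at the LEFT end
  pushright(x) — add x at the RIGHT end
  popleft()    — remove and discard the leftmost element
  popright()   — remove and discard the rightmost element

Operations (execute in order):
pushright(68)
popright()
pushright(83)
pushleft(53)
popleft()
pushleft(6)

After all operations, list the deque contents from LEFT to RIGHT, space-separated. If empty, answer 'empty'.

Answer: 6 83

Derivation:
pushright(68): [68]
popright(): []
pushright(83): [83]
pushleft(53): [53, 83]
popleft(): [83]
pushleft(6): [6, 83]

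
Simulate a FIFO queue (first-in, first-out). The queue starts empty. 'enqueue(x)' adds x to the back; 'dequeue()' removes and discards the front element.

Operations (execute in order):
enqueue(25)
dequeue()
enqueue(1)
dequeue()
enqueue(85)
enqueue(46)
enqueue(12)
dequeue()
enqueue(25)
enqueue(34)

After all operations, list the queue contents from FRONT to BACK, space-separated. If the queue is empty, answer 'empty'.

enqueue(25): [25]
dequeue(): []
enqueue(1): [1]
dequeue(): []
enqueue(85): [85]
enqueue(46): [85, 46]
enqueue(12): [85, 46, 12]
dequeue(): [46, 12]
enqueue(25): [46, 12, 25]
enqueue(34): [46, 12, 25, 34]

Answer: 46 12 25 34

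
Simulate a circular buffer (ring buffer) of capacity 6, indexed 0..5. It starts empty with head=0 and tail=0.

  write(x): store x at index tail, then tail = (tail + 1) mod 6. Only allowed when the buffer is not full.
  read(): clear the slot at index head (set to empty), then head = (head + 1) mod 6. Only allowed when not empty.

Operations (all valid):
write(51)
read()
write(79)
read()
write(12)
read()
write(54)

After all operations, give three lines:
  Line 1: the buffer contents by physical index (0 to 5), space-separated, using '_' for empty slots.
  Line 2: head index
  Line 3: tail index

Answer: _ _ _ 54 _ _
3
4

Derivation:
write(51): buf=[51 _ _ _ _ _], head=0, tail=1, size=1
read(): buf=[_ _ _ _ _ _], head=1, tail=1, size=0
write(79): buf=[_ 79 _ _ _ _], head=1, tail=2, size=1
read(): buf=[_ _ _ _ _ _], head=2, tail=2, size=0
write(12): buf=[_ _ 12 _ _ _], head=2, tail=3, size=1
read(): buf=[_ _ _ _ _ _], head=3, tail=3, size=0
write(54): buf=[_ _ _ 54 _ _], head=3, tail=4, size=1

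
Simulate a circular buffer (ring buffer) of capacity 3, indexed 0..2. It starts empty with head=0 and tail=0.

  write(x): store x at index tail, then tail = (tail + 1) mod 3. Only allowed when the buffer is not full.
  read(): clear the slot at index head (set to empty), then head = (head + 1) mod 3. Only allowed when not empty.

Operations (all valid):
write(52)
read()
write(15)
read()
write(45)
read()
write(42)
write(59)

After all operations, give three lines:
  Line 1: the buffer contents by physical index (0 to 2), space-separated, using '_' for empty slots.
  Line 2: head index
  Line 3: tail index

Answer: 42 59 _
0
2

Derivation:
write(52): buf=[52 _ _], head=0, tail=1, size=1
read(): buf=[_ _ _], head=1, tail=1, size=0
write(15): buf=[_ 15 _], head=1, tail=2, size=1
read(): buf=[_ _ _], head=2, tail=2, size=0
write(45): buf=[_ _ 45], head=2, tail=0, size=1
read(): buf=[_ _ _], head=0, tail=0, size=0
write(42): buf=[42 _ _], head=0, tail=1, size=1
write(59): buf=[42 59 _], head=0, tail=2, size=2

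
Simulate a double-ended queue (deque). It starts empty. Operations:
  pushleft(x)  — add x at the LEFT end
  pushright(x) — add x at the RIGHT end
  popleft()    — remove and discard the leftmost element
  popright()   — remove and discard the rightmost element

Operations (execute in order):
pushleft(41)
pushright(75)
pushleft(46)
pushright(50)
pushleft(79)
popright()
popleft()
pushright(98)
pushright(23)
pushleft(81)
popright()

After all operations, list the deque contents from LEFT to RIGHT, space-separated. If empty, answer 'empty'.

pushleft(41): [41]
pushright(75): [41, 75]
pushleft(46): [46, 41, 75]
pushright(50): [46, 41, 75, 50]
pushleft(79): [79, 46, 41, 75, 50]
popright(): [79, 46, 41, 75]
popleft(): [46, 41, 75]
pushright(98): [46, 41, 75, 98]
pushright(23): [46, 41, 75, 98, 23]
pushleft(81): [81, 46, 41, 75, 98, 23]
popright(): [81, 46, 41, 75, 98]

Answer: 81 46 41 75 98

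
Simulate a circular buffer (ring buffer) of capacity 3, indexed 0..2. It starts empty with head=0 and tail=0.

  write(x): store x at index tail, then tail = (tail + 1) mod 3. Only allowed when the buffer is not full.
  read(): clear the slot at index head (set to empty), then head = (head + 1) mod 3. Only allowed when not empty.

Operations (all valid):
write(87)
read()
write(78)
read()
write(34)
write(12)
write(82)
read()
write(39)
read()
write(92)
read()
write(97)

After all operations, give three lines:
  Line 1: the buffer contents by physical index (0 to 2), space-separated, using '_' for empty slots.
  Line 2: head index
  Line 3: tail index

write(87): buf=[87 _ _], head=0, tail=1, size=1
read(): buf=[_ _ _], head=1, tail=1, size=0
write(78): buf=[_ 78 _], head=1, tail=2, size=1
read(): buf=[_ _ _], head=2, tail=2, size=0
write(34): buf=[_ _ 34], head=2, tail=0, size=1
write(12): buf=[12 _ 34], head=2, tail=1, size=2
write(82): buf=[12 82 34], head=2, tail=2, size=3
read(): buf=[12 82 _], head=0, tail=2, size=2
write(39): buf=[12 82 39], head=0, tail=0, size=3
read(): buf=[_ 82 39], head=1, tail=0, size=2
write(92): buf=[92 82 39], head=1, tail=1, size=3
read(): buf=[92 _ 39], head=2, tail=1, size=2
write(97): buf=[92 97 39], head=2, tail=2, size=3

Answer: 92 97 39
2
2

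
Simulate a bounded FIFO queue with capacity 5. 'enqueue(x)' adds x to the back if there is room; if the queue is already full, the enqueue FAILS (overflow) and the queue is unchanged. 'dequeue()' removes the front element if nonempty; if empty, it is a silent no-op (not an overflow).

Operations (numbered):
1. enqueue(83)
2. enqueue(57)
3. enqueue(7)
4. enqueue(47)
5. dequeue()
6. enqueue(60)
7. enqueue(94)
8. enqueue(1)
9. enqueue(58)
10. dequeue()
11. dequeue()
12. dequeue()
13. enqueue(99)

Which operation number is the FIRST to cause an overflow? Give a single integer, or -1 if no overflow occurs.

Answer: 8

Derivation:
1. enqueue(83): size=1
2. enqueue(57): size=2
3. enqueue(7): size=3
4. enqueue(47): size=4
5. dequeue(): size=3
6. enqueue(60): size=4
7. enqueue(94): size=5
8. enqueue(1): size=5=cap → OVERFLOW (fail)
9. enqueue(58): size=5=cap → OVERFLOW (fail)
10. dequeue(): size=4
11. dequeue(): size=3
12. dequeue(): size=2
13. enqueue(99): size=3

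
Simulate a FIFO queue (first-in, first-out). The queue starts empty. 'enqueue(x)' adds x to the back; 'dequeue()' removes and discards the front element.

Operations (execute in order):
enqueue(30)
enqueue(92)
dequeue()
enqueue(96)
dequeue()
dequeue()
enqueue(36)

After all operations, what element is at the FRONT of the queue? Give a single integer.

enqueue(30): queue = [30]
enqueue(92): queue = [30, 92]
dequeue(): queue = [92]
enqueue(96): queue = [92, 96]
dequeue(): queue = [96]
dequeue(): queue = []
enqueue(36): queue = [36]

Answer: 36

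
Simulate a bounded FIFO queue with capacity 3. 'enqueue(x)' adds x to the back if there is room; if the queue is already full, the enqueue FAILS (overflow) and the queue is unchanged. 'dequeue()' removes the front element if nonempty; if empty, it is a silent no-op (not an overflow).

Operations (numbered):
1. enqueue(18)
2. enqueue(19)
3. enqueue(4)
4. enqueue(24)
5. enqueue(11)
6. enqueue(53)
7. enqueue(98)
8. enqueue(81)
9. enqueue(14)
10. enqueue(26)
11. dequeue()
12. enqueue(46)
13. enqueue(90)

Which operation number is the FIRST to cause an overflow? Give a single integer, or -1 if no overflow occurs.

1. enqueue(18): size=1
2. enqueue(19): size=2
3. enqueue(4): size=3
4. enqueue(24): size=3=cap → OVERFLOW (fail)
5. enqueue(11): size=3=cap → OVERFLOW (fail)
6. enqueue(53): size=3=cap → OVERFLOW (fail)
7. enqueue(98): size=3=cap → OVERFLOW (fail)
8. enqueue(81): size=3=cap → OVERFLOW (fail)
9. enqueue(14): size=3=cap → OVERFLOW (fail)
10. enqueue(26): size=3=cap → OVERFLOW (fail)
11. dequeue(): size=2
12. enqueue(46): size=3
13. enqueue(90): size=3=cap → OVERFLOW (fail)

Answer: 4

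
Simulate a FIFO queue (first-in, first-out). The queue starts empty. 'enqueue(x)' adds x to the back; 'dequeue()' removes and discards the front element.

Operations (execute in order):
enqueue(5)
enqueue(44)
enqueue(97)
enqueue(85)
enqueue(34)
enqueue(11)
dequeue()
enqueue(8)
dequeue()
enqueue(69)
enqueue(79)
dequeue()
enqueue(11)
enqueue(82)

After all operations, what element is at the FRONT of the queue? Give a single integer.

enqueue(5): queue = [5]
enqueue(44): queue = [5, 44]
enqueue(97): queue = [5, 44, 97]
enqueue(85): queue = [5, 44, 97, 85]
enqueue(34): queue = [5, 44, 97, 85, 34]
enqueue(11): queue = [5, 44, 97, 85, 34, 11]
dequeue(): queue = [44, 97, 85, 34, 11]
enqueue(8): queue = [44, 97, 85, 34, 11, 8]
dequeue(): queue = [97, 85, 34, 11, 8]
enqueue(69): queue = [97, 85, 34, 11, 8, 69]
enqueue(79): queue = [97, 85, 34, 11, 8, 69, 79]
dequeue(): queue = [85, 34, 11, 8, 69, 79]
enqueue(11): queue = [85, 34, 11, 8, 69, 79, 11]
enqueue(82): queue = [85, 34, 11, 8, 69, 79, 11, 82]

Answer: 85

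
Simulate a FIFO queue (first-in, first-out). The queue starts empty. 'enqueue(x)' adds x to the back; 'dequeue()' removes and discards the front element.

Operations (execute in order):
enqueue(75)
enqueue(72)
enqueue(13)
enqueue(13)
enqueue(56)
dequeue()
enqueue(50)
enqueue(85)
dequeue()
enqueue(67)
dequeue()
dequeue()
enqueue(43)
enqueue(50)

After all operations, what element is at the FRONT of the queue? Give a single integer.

enqueue(75): queue = [75]
enqueue(72): queue = [75, 72]
enqueue(13): queue = [75, 72, 13]
enqueue(13): queue = [75, 72, 13, 13]
enqueue(56): queue = [75, 72, 13, 13, 56]
dequeue(): queue = [72, 13, 13, 56]
enqueue(50): queue = [72, 13, 13, 56, 50]
enqueue(85): queue = [72, 13, 13, 56, 50, 85]
dequeue(): queue = [13, 13, 56, 50, 85]
enqueue(67): queue = [13, 13, 56, 50, 85, 67]
dequeue(): queue = [13, 56, 50, 85, 67]
dequeue(): queue = [56, 50, 85, 67]
enqueue(43): queue = [56, 50, 85, 67, 43]
enqueue(50): queue = [56, 50, 85, 67, 43, 50]

Answer: 56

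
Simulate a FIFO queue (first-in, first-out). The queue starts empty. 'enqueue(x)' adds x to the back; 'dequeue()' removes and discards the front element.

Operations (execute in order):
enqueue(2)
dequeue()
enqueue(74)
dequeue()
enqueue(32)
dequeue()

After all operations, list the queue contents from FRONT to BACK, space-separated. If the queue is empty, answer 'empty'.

enqueue(2): [2]
dequeue(): []
enqueue(74): [74]
dequeue(): []
enqueue(32): [32]
dequeue(): []

Answer: empty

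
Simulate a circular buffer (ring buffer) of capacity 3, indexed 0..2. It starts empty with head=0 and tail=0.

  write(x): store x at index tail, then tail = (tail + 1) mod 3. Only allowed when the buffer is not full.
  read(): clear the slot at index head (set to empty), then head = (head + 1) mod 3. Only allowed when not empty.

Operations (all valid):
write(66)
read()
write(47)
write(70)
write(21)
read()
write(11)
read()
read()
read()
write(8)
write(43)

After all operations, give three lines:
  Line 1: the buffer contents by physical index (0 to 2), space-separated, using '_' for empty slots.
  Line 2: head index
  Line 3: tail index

write(66): buf=[66 _ _], head=0, tail=1, size=1
read(): buf=[_ _ _], head=1, tail=1, size=0
write(47): buf=[_ 47 _], head=1, tail=2, size=1
write(70): buf=[_ 47 70], head=1, tail=0, size=2
write(21): buf=[21 47 70], head=1, tail=1, size=3
read(): buf=[21 _ 70], head=2, tail=1, size=2
write(11): buf=[21 11 70], head=2, tail=2, size=3
read(): buf=[21 11 _], head=0, tail=2, size=2
read(): buf=[_ 11 _], head=1, tail=2, size=1
read(): buf=[_ _ _], head=2, tail=2, size=0
write(8): buf=[_ _ 8], head=2, tail=0, size=1
write(43): buf=[43 _ 8], head=2, tail=1, size=2

Answer: 43 _ 8
2
1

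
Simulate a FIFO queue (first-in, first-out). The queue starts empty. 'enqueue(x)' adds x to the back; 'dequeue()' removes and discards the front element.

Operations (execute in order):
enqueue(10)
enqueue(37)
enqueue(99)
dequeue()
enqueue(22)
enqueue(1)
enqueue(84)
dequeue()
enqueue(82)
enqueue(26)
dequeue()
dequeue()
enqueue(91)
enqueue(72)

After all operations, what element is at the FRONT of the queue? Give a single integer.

Answer: 1

Derivation:
enqueue(10): queue = [10]
enqueue(37): queue = [10, 37]
enqueue(99): queue = [10, 37, 99]
dequeue(): queue = [37, 99]
enqueue(22): queue = [37, 99, 22]
enqueue(1): queue = [37, 99, 22, 1]
enqueue(84): queue = [37, 99, 22, 1, 84]
dequeue(): queue = [99, 22, 1, 84]
enqueue(82): queue = [99, 22, 1, 84, 82]
enqueue(26): queue = [99, 22, 1, 84, 82, 26]
dequeue(): queue = [22, 1, 84, 82, 26]
dequeue(): queue = [1, 84, 82, 26]
enqueue(91): queue = [1, 84, 82, 26, 91]
enqueue(72): queue = [1, 84, 82, 26, 91, 72]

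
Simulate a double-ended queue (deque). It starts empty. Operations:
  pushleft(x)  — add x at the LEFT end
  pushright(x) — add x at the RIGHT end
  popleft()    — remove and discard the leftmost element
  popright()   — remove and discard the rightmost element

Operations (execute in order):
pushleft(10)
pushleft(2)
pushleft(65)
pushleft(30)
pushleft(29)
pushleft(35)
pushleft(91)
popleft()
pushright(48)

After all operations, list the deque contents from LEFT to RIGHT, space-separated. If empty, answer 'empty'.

pushleft(10): [10]
pushleft(2): [2, 10]
pushleft(65): [65, 2, 10]
pushleft(30): [30, 65, 2, 10]
pushleft(29): [29, 30, 65, 2, 10]
pushleft(35): [35, 29, 30, 65, 2, 10]
pushleft(91): [91, 35, 29, 30, 65, 2, 10]
popleft(): [35, 29, 30, 65, 2, 10]
pushright(48): [35, 29, 30, 65, 2, 10, 48]

Answer: 35 29 30 65 2 10 48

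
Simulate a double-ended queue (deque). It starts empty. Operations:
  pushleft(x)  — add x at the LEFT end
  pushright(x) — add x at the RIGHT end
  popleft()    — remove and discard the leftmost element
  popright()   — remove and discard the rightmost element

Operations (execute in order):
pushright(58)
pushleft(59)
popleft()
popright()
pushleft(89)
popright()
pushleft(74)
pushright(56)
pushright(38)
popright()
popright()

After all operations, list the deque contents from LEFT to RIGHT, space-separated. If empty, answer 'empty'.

Answer: 74

Derivation:
pushright(58): [58]
pushleft(59): [59, 58]
popleft(): [58]
popright(): []
pushleft(89): [89]
popright(): []
pushleft(74): [74]
pushright(56): [74, 56]
pushright(38): [74, 56, 38]
popright(): [74, 56]
popright(): [74]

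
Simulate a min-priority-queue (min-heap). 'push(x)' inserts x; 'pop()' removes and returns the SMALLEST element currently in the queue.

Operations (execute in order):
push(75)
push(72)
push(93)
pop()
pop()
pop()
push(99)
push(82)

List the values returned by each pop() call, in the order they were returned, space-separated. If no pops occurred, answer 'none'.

push(75): heap contents = [75]
push(72): heap contents = [72, 75]
push(93): heap contents = [72, 75, 93]
pop() → 72: heap contents = [75, 93]
pop() → 75: heap contents = [93]
pop() → 93: heap contents = []
push(99): heap contents = [99]
push(82): heap contents = [82, 99]

Answer: 72 75 93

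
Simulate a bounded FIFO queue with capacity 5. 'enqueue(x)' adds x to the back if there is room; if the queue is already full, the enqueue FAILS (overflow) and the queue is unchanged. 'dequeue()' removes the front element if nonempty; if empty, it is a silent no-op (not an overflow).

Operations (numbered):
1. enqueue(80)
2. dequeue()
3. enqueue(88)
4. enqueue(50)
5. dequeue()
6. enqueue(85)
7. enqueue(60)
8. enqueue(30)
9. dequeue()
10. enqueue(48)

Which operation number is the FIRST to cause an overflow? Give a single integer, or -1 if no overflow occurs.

Answer: -1

Derivation:
1. enqueue(80): size=1
2. dequeue(): size=0
3. enqueue(88): size=1
4. enqueue(50): size=2
5. dequeue(): size=1
6. enqueue(85): size=2
7. enqueue(60): size=3
8. enqueue(30): size=4
9. dequeue(): size=3
10. enqueue(48): size=4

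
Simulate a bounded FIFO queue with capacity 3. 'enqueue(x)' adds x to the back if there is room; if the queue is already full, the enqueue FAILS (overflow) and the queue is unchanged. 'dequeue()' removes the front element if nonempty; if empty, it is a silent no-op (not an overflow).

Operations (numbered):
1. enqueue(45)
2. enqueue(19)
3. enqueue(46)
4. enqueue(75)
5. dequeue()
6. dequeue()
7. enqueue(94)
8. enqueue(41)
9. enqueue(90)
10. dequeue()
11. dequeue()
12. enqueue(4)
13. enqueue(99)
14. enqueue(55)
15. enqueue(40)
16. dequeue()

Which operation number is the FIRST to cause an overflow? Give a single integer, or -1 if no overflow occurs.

1. enqueue(45): size=1
2. enqueue(19): size=2
3. enqueue(46): size=3
4. enqueue(75): size=3=cap → OVERFLOW (fail)
5. dequeue(): size=2
6. dequeue(): size=1
7. enqueue(94): size=2
8. enqueue(41): size=3
9. enqueue(90): size=3=cap → OVERFLOW (fail)
10. dequeue(): size=2
11. dequeue(): size=1
12. enqueue(4): size=2
13. enqueue(99): size=3
14. enqueue(55): size=3=cap → OVERFLOW (fail)
15. enqueue(40): size=3=cap → OVERFLOW (fail)
16. dequeue(): size=2

Answer: 4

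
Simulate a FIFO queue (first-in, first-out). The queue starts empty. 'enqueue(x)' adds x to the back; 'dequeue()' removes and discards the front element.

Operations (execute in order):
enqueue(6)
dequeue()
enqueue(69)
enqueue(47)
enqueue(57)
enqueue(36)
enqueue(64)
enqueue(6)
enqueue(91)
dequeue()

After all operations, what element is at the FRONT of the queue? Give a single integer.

enqueue(6): queue = [6]
dequeue(): queue = []
enqueue(69): queue = [69]
enqueue(47): queue = [69, 47]
enqueue(57): queue = [69, 47, 57]
enqueue(36): queue = [69, 47, 57, 36]
enqueue(64): queue = [69, 47, 57, 36, 64]
enqueue(6): queue = [69, 47, 57, 36, 64, 6]
enqueue(91): queue = [69, 47, 57, 36, 64, 6, 91]
dequeue(): queue = [47, 57, 36, 64, 6, 91]

Answer: 47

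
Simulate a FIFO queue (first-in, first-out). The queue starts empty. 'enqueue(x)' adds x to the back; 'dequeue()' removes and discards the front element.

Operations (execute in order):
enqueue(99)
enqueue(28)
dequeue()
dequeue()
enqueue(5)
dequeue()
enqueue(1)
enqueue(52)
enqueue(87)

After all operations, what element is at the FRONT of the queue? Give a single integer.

Answer: 1

Derivation:
enqueue(99): queue = [99]
enqueue(28): queue = [99, 28]
dequeue(): queue = [28]
dequeue(): queue = []
enqueue(5): queue = [5]
dequeue(): queue = []
enqueue(1): queue = [1]
enqueue(52): queue = [1, 52]
enqueue(87): queue = [1, 52, 87]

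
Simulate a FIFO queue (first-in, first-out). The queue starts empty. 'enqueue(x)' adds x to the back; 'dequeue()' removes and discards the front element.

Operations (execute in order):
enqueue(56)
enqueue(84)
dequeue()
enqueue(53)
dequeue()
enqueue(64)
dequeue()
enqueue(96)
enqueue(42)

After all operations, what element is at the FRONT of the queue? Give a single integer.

enqueue(56): queue = [56]
enqueue(84): queue = [56, 84]
dequeue(): queue = [84]
enqueue(53): queue = [84, 53]
dequeue(): queue = [53]
enqueue(64): queue = [53, 64]
dequeue(): queue = [64]
enqueue(96): queue = [64, 96]
enqueue(42): queue = [64, 96, 42]

Answer: 64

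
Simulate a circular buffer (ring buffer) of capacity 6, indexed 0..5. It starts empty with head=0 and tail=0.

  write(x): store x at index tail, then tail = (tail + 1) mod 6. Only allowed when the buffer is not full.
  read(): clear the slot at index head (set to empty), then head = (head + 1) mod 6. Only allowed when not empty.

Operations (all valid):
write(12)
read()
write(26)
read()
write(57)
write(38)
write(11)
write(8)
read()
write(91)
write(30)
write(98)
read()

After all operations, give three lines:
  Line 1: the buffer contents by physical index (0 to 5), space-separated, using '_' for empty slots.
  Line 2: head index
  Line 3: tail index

write(12): buf=[12 _ _ _ _ _], head=0, tail=1, size=1
read(): buf=[_ _ _ _ _ _], head=1, tail=1, size=0
write(26): buf=[_ 26 _ _ _ _], head=1, tail=2, size=1
read(): buf=[_ _ _ _ _ _], head=2, tail=2, size=0
write(57): buf=[_ _ 57 _ _ _], head=2, tail=3, size=1
write(38): buf=[_ _ 57 38 _ _], head=2, tail=4, size=2
write(11): buf=[_ _ 57 38 11 _], head=2, tail=5, size=3
write(8): buf=[_ _ 57 38 11 8], head=2, tail=0, size=4
read(): buf=[_ _ _ 38 11 8], head=3, tail=0, size=3
write(91): buf=[91 _ _ 38 11 8], head=3, tail=1, size=4
write(30): buf=[91 30 _ 38 11 8], head=3, tail=2, size=5
write(98): buf=[91 30 98 38 11 8], head=3, tail=3, size=6
read(): buf=[91 30 98 _ 11 8], head=4, tail=3, size=5

Answer: 91 30 98 _ 11 8
4
3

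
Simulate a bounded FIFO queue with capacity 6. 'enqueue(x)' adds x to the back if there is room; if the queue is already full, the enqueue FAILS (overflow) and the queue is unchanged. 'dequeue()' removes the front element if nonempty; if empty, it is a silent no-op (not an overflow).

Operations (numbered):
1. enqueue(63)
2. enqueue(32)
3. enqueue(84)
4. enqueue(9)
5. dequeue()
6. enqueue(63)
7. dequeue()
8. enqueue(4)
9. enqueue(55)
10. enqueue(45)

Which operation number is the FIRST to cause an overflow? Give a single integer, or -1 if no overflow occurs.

Answer: -1

Derivation:
1. enqueue(63): size=1
2. enqueue(32): size=2
3. enqueue(84): size=3
4. enqueue(9): size=4
5. dequeue(): size=3
6. enqueue(63): size=4
7. dequeue(): size=3
8. enqueue(4): size=4
9. enqueue(55): size=5
10. enqueue(45): size=6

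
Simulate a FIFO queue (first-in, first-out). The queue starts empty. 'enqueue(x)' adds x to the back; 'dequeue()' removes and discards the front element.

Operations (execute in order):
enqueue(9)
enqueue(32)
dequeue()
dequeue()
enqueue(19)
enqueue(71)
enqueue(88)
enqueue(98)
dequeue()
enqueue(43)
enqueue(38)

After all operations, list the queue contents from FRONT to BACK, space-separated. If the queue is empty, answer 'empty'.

Answer: 71 88 98 43 38

Derivation:
enqueue(9): [9]
enqueue(32): [9, 32]
dequeue(): [32]
dequeue(): []
enqueue(19): [19]
enqueue(71): [19, 71]
enqueue(88): [19, 71, 88]
enqueue(98): [19, 71, 88, 98]
dequeue(): [71, 88, 98]
enqueue(43): [71, 88, 98, 43]
enqueue(38): [71, 88, 98, 43, 38]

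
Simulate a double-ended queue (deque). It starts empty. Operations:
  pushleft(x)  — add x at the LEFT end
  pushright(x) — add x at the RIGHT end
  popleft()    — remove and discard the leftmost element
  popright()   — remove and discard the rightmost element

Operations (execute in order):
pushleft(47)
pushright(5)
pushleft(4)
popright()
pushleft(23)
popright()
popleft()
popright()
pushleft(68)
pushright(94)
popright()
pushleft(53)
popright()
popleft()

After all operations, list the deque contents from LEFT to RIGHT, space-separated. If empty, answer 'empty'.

pushleft(47): [47]
pushright(5): [47, 5]
pushleft(4): [4, 47, 5]
popright(): [4, 47]
pushleft(23): [23, 4, 47]
popright(): [23, 4]
popleft(): [4]
popright(): []
pushleft(68): [68]
pushright(94): [68, 94]
popright(): [68]
pushleft(53): [53, 68]
popright(): [53]
popleft(): []

Answer: empty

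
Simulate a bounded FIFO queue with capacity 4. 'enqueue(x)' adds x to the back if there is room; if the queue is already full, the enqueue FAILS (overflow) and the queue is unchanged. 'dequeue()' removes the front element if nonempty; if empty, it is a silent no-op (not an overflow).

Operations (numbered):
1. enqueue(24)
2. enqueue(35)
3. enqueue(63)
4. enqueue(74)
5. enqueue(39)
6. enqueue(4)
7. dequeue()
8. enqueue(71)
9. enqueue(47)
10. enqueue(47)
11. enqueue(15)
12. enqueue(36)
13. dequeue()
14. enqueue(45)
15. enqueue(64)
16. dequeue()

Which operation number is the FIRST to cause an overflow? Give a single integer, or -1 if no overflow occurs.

Answer: 5

Derivation:
1. enqueue(24): size=1
2. enqueue(35): size=2
3. enqueue(63): size=3
4. enqueue(74): size=4
5. enqueue(39): size=4=cap → OVERFLOW (fail)
6. enqueue(4): size=4=cap → OVERFLOW (fail)
7. dequeue(): size=3
8. enqueue(71): size=4
9. enqueue(47): size=4=cap → OVERFLOW (fail)
10. enqueue(47): size=4=cap → OVERFLOW (fail)
11. enqueue(15): size=4=cap → OVERFLOW (fail)
12. enqueue(36): size=4=cap → OVERFLOW (fail)
13. dequeue(): size=3
14. enqueue(45): size=4
15. enqueue(64): size=4=cap → OVERFLOW (fail)
16. dequeue(): size=3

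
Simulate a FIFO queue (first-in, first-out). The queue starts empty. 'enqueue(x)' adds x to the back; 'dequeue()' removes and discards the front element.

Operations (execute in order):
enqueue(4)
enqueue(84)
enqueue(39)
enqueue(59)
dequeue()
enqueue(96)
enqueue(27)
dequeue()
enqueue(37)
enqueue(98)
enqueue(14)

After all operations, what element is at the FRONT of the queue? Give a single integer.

enqueue(4): queue = [4]
enqueue(84): queue = [4, 84]
enqueue(39): queue = [4, 84, 39]
enqueue(59): queue = [4, 84, 39, 59]
dequeue(): queue = [84, 39, 59]
enqueue(96): queue = [84, 39, 59, 96]
enqueue(27): queue = [84, 39, 59, 96, 27]
dequeue(): queue = [39, 59, 96, 27]
enqueue(37): queue = [39, 59, 96, 27, 37]
enqueue(98): queue = [39, 59, 96, 27, 37, 98]
enqueue(14): queue = [39, 59, 96, 27, 37, 98, 14]

Answer: 39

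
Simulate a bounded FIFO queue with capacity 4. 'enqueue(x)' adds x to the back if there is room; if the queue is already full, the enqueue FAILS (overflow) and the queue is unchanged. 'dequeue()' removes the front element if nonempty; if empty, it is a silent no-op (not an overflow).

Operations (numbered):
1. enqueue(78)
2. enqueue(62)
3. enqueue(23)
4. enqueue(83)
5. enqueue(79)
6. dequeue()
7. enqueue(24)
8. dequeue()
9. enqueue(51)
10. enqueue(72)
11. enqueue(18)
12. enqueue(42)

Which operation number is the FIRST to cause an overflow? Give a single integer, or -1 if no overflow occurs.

1. enqueue(78): size=1
2. enqueue(62): size=2
3. enqueue(23): size=3
4. enqueue(83): size=4
5. enqueue(79): size=4=cap → OVERFLOW (fail)
6. dequeue(): size=3
7. enqueue(24): size=4
8. dequeue(): size=3
9. enqueue(51): size=4
10. enqueue(72): size=4=cap → OVERFLOW (fail)
11. enqueue(18): size=4=cap → OVERFLOW (fail)
12. enqueue(42): size=4=cap → OVERFLOW (fail)

Answer: 5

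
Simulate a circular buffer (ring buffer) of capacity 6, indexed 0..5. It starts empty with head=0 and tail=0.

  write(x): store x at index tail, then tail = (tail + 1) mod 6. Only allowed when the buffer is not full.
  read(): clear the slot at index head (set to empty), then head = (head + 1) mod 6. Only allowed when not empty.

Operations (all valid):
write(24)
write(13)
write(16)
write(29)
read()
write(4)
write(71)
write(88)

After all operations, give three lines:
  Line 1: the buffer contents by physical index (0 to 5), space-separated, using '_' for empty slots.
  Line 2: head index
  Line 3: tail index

Answer: 88 13 16 29 4 71
1
1

Derivation:
write(24): buf=[24 _ _ _ _ _], head=0, tail=1, size=1
write(13): buf=[24 13 _ _ _ _], head=0, tail=2, size=2
write(16): buf=[24 13 16 _ _ _], head=0, tail=3, size=3
write(29): buf=[24 13 16 29 _ _], head=0, tail=4, size=4
read(): buf=[_ 13 16 29 _ _], head=1, tail=4, size=3
write(4): buf=[_ 13 16 29 4 _], head=1, tail=5, size=4
write(71): buf=[_ 13 16 29 4 71], head=1, tail=0, size=5
write(88): buf=[88 13 16 29 4 71], head=1, tail=1, size=6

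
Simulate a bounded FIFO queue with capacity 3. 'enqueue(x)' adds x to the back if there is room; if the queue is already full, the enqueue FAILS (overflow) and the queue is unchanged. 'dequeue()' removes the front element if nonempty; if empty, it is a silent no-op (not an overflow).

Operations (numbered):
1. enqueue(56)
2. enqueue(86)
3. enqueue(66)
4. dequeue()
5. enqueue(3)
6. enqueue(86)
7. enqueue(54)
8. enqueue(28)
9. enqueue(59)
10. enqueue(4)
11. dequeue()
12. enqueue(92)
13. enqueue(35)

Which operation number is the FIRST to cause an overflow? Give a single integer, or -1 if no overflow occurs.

1. enqueue(56): size=1
2. enqueue(86): size=2
3. enqueue(66): size=3
4. dequeue(): size=2
5. enqueue(3): size=3
6. enqueue(86): size=3=cap → OVERFLOW (fail)
7. enqueue(54): size=3=cap → OVERFLOW (fail)
8. enqueue(28): size=3=cap → OVERFLOW (fail)
9. enqueue(59): size=3=cap → OVERFLOW (fail)
10. enqueue(4): size=3=cap → OVERFLOW (fail)
11. dequeue(): size=2
12. enqueue(92): size=3
13. enqueue(35): size=3=cap → OVERFLOW (fail)

Answer: 6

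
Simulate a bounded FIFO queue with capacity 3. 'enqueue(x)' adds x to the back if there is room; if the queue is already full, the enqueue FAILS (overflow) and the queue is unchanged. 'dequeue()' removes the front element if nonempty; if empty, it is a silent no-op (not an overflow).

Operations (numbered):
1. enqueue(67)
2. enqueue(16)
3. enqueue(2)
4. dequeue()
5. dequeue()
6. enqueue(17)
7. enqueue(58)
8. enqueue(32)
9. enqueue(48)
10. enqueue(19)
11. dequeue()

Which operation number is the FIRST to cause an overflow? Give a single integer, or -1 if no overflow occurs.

1. enqueue(67): size=1
2. enqueue(16): size=2
3. enqueue(2): size=3
4. dequeue(): size=2
5. dequeue(): size=1
6. enqueue(17): size=2
7. enqueue(58): size=3
8. enqueue(32): size=3=cap → OVERFLOW (fail)
9. enqueue(48): size=3=cap → OVERFLOW (fail)
10. enqueue(19): size=3=cap → OVERFLOW (fail)
11. dequeue(): size=2

Answer: 8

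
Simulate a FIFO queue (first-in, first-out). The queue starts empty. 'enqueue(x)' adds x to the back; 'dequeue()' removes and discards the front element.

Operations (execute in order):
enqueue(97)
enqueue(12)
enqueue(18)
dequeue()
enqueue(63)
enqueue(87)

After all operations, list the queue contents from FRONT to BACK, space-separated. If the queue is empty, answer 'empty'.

Answer: 12 18 63 87

Derivation:
enqueue(97): [97]
enqueue(12): [97, 12]
enqueue(18): [97, 12, 18]
dequeue(): [12, 18]
enqueue(63): [12, 18, 63]
enqueue(87): [12, 18, 63, 87]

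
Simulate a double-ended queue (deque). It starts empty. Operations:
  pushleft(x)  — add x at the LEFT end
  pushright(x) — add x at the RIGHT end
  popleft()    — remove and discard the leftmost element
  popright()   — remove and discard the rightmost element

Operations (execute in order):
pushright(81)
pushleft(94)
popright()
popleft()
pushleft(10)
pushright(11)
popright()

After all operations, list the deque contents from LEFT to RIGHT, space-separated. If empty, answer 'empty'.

Answer: 10

Derivation:
pushright(81): [81]
pushleft(94): [94, 81]
popright(): [94]
popleft(): []
pushleft(10): [10]
pushright(11): [10, 11]
popright(): [10]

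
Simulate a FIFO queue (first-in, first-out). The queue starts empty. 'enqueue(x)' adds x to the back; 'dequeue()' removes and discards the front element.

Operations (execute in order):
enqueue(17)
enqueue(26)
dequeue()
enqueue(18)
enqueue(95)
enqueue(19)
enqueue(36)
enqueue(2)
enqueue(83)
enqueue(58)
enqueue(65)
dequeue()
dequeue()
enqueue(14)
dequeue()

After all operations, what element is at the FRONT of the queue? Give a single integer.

enqueue(17): queue = [17]
enqueue(26): queue = [17, 26]
dequeue(): queue = [26]
enqueue(18): queue = [26, 18]
enqueue(95): queue = [26, 18, 95]
enqueue(19): queue = [26, 18, 95, 19]
enqueue(36): queue = [26, 18, 95, 19, 36]
enqueue(2): queue = [26, 18, 95, 19, 36, 2]
enqueue(83): queue = [26, 18, 95, 19, 36, 2, 83]
enqueue(58): queue = [26, 18, 95, 19, 36, 2, 83, 58]
enqueue(65): queue = [26, 18, 95, 19, 36, 2, 83, 58, 65]
dequeue(): queue = [18, 95, 19, 36, 2, 83, 58, 65]
dequeue(): queue = [95, 19, 36, 2, 83, 58, 65]
enqueue(14): queue = [95, 19, 36, 2, 83, 58, 65, 14]
dequeue(): queue = [19, 36, 2, 83, 58, 65, 14]

Answer: 19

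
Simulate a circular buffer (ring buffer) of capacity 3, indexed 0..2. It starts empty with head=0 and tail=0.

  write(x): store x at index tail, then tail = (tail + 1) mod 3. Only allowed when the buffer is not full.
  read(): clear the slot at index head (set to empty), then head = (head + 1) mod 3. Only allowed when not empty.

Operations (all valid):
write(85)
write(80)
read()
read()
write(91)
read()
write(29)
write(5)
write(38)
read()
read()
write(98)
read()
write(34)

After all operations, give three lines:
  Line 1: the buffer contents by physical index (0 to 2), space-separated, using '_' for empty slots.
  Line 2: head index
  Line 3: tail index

write(85): buf=[85 _ _], head=0, tail=1, size=1
write(80): buf=[85 80 _], head=0, tail=2, size=2
read(): buf=[_ 80 _], head=1, tail=2, size=1
read(): buf=[_ _ _], head=2, tail=2, size=0
write(91): buf=[_ _ 91], head=2, tail=0, size=1
read(): buf=[_ _ _], head=0, tail=0, size=0
write(29): buf=[29 _ _], head=0, tail=1, size=1
write(5): buf=[29 5 _], head=0, tail=2, size=2
write(38): buf=[29 5 38], head=0, tail=0, size=3
read(): buf=[_ 5 38], head=1, tail=0, size=2
read(): buf=[_ _ 38], head=2, tail=0, size=1
write(98): buf=[98 _ 38], head=2, tail=1, size=2
read(): buf=[98 _ _], head=0, tail=1, size=1
write(34): buf=[98 34 _], head=0, tail=2, size=2

Answer: 98 34 _
0
2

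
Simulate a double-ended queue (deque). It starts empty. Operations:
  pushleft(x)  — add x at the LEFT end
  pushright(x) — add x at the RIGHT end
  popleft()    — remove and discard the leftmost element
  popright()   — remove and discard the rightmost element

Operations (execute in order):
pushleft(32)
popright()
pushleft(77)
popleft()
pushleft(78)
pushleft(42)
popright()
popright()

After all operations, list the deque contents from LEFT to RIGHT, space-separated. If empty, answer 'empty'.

Answer: empty

Derivation:
pushleft(32): [32]
popright(): []
pushleft(77): [77]
popleft(): []
pushleft(78): [78]
pushleft(42): [42, 78]
popright(): [42]
popright(): []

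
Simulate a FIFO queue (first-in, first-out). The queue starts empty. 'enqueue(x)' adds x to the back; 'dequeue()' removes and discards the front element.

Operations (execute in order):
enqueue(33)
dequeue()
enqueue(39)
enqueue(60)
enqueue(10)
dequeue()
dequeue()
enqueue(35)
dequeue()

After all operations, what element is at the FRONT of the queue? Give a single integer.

enqueue(33): queue = [33]
dequeue(): queue = []
enqueue(39): queue = [39]
enqueue(60): queue = [39, 60]
enqueue(10): queue = [39, 60, 10]
dequeue(): queue = [60, 10]
dequeue(): queue = [10]
enqueue(35): queue = [10, 35]
dequeue(): queue = [35]

Answer: 35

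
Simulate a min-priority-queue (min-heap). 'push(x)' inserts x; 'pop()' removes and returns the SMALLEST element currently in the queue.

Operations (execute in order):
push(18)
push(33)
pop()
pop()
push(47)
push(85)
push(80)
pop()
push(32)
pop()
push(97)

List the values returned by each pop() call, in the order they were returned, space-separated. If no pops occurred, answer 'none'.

Answer: 18 33 47 32

Derivation:
push(18): heap contents = [18]
push(33): heap contents = [18, 33]
pop() → 18: heap contents = [33]
pop() → 33: heap contents = []
push(47): heap contents = [47]
push(85): heap contents = [47, 85]
push(80): heap contents = [47, 80, 85]
pop() → 47: heap contents = [80, 85]
push(32): heap contents = [32, 80, 85]
pop() → 32: heap contents = [80, 85]
push(97): heap contents = [80, 85, 97]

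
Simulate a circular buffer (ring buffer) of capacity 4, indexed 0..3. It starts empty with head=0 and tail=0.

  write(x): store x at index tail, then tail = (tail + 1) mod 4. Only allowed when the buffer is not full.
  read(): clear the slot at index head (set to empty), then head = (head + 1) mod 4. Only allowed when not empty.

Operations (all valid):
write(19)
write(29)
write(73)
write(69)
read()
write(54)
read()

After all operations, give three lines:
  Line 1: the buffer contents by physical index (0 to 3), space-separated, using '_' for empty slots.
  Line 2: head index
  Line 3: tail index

Answer: 54 _ 73 69
2
1

Derivation:
write(19): buf=[19 _ _ _], head=0, tail=1, size=1
write(29): buf=[19 29 _ _], head=0, tail=2, size=2
write(73): buf=[19 29 73 _], head=0, tail=3, size=3
write(69): buf=[19 29 73 69], head=0, tail=0, size=4
read(): buf=[_ 29 73 69], head=1, tail=0, size=3
write(54): buf=[54 29 73 69], head=1, tail=1, size=4
read(): buf=[54 _ 73 69], head=2, tail=1, size=3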